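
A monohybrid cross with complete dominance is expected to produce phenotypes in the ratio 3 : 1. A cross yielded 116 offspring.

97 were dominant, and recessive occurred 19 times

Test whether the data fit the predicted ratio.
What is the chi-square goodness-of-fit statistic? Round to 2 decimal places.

Ratio total = 4. Expected counts: 116×3/4 = 87, 116×1/4 = 29.
χ² = (97−87)²/87 + (19−29)²/29
   = 1.149 + 3.448
Sum = 4.60

4.60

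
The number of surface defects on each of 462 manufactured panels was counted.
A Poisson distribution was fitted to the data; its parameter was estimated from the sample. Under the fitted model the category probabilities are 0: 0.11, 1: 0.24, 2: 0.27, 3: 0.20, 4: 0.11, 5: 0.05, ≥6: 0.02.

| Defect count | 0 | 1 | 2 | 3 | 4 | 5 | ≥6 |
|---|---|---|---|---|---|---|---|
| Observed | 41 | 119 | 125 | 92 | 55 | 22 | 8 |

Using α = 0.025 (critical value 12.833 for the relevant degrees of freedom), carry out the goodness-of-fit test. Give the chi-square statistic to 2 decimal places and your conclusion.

3.06; do not reject

Expected counts E_i = n·p_i: 462×0.11 = 50.82, 462×0.24 = 110.88, 462×0.27 = 124.74, 462×0.20 = 92.4, 462×0.11 = 50.82, 462×0.05 = 23.1, 462×0.02 = 9.24.
χ² = (41−50.82)²/50.82 + (119−110.88)²/110.88 + (125−124.74)²/124.74 + (92−92.4)²/92.4 + (55−50.82)²/50.82 + (22−23.1)²/23.1 + (8−9.24)²/9.24
   = 1.898 + 0.595 + 0.001 + 0.002 + 0.344 + 0.052 + 0.166
Sum = 3.06
df = 5. Since 3.06 < 12.833, we do not reject H₀.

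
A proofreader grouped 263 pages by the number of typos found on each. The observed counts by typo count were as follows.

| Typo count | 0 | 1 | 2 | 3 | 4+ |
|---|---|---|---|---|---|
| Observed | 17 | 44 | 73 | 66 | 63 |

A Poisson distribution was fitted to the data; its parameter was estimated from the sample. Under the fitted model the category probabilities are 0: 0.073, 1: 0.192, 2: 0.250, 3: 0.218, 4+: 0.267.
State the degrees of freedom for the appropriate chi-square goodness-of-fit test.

There are k = 5 categories and 1 parameter estimated from the data, so df = 5 − 1 − 1 = 3.

3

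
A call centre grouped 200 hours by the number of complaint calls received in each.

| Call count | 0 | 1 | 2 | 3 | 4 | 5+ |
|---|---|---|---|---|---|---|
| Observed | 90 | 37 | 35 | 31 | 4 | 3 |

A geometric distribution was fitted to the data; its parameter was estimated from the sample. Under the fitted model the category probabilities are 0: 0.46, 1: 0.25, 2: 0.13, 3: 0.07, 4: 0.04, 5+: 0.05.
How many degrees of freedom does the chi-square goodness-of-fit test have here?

4

There are k = 6 categories and 1 parameter estimated from the data, so df = 6 − 1 − 1 = 4.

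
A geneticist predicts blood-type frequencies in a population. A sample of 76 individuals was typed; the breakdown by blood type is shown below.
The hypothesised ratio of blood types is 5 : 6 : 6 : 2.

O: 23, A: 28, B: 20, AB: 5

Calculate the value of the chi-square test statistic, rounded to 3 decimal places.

Ratio total = 19. Expected counts: 76×5/19 = 20, 76×6/19 = 24, 76×6/19 = 24, 76×2/19 = 8.
O: (23 − 20)²/20 = 9/20 = 0.4500
A: (28 − 24)²/24 = 16/24 = 0.6667
B: (20 − 24)²/24 = 16/24 = 0.6667
AB: (5 − 8)²/8 = 9/8 = 1.1250
Sum = 2.908

2.908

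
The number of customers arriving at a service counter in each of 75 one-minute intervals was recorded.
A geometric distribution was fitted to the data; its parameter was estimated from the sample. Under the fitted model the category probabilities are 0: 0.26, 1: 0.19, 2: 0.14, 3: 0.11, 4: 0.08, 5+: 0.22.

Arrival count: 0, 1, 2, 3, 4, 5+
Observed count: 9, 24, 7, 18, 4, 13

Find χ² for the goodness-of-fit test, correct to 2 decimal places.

26.42

Expected counts E_i = n·p_i: 75×0.26 = 19.5, 75×0.19 = 14.25, 75×0.14 = 10.5, 75×0.11 = 8.25, 75×0.08 = 6, 75×0.22 = 16.5.
0: (9 − 19.5)²/19.5 = 110.25/19.5 = 5.654
1: (24 − 14.25)²/14.25 = 95.0625/14.25 = 6.671
2: (7 − 10.5)²/10.5 = 12.25/10.5 = 1.167
3: (18 − 8.25)²/8.25 = 95.0625/8.25 = 11.523
4: (4 − 6)²/6 = 4/6 = 0.667
5+: (13 − 16.5)²/16.5 = 12.25/16.5 = 0.742
Sum = 26.42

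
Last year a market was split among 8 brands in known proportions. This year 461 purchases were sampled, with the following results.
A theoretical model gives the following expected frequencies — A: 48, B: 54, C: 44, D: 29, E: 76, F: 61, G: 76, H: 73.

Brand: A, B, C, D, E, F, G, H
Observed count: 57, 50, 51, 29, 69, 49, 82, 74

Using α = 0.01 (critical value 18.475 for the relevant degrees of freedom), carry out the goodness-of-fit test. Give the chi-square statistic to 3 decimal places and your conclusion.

cat         O        E   (O−E)²/E
A          57       48     1.6875
B          50       54     0.2963
C          51       44     1.1136
D          29       29     0.0000
E          69       76     0.6447
F          49       61     2.3607
G          82       76     0.4737
H          74       73     0.0137
Sum = 6.590
df = 7. Since 6.590 < 18.475, we do not reject H₀.

6.590; do not reject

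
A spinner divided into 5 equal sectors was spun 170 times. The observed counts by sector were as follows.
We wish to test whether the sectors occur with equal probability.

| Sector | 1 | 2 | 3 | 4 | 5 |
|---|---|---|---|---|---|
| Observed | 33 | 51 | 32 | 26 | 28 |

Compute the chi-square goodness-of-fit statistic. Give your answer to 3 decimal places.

Expected count for each of the 5 categories: 170/5 = 34.
χ² = (33−34)²/34 + (51−34)²/34 + (32−34)²/34 + (26−34)²/34 + (28−34)²/34
   = 0.0294 + 8.5000 + 0.1176 + 1.8824 + 1.0588
Sum = 11.588

11.588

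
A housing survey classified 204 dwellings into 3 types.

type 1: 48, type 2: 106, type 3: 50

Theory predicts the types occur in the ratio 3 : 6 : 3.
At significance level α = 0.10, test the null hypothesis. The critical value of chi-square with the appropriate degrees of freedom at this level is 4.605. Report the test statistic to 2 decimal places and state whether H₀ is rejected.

0.35; do not reject

Ratio total = 12. Expected counts: 204×3/12 = 51, 204×6/12 = 102, 204×3/12 = 51.
cat         O        E   (O−E)²/E
type 1     48       51      0.176
type 2    106      102      0.157
type 3     50       51      0.020
Sum = 0.35
df = 2. Since 0.35 < 4.605, we do not reject H₀.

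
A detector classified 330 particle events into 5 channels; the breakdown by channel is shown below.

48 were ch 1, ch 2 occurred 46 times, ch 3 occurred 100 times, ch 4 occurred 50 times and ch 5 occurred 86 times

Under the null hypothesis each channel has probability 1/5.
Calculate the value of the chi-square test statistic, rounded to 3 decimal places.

38.424

Expected count for each of the 5 categories: 330/5 = 66.
χ² = (48−66)²/66 + (46−66)²/66 + (100−66)²/66 + (50−66)²/66 + (86−66)²/66
   = 4.9091 + 6.0606 + 17.5152 + 3.8788 + 6.0606
Sum = 38.424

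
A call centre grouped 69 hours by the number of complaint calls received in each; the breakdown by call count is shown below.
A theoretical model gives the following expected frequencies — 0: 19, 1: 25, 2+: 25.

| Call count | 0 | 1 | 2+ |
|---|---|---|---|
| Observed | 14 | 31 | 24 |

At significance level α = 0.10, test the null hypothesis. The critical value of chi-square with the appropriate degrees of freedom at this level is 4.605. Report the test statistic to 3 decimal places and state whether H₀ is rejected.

2.796; do not reject

χ² = (14−19)²/19 + (31−25)²/25 + (24−25)²/25
   = 1.3158 + 1.4400 + 0.0400
Sum = 2.796
df = 2. Since 2.796 < 4.605, we do not reject H₀.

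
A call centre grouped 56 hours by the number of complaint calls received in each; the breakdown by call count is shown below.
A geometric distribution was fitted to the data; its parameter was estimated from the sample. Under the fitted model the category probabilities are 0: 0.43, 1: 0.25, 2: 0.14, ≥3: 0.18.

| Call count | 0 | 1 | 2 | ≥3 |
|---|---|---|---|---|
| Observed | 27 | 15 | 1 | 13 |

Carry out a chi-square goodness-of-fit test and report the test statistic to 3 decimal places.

7.239

Expected counts E_i = n·p_i: 56×0.43 = 24.08, 56×0.25 = 14, 56×0.14 = 7.84, 56×0.18 = 10.08.
χ² = (27−24.08)²/24.08 + (15−14)²/14 + (1−7.84)²/7.84 + (13−10.08)²/10.08
   = 0.3541 + 0.0714 + 5.9676 + 0.8459
Sum = 7.239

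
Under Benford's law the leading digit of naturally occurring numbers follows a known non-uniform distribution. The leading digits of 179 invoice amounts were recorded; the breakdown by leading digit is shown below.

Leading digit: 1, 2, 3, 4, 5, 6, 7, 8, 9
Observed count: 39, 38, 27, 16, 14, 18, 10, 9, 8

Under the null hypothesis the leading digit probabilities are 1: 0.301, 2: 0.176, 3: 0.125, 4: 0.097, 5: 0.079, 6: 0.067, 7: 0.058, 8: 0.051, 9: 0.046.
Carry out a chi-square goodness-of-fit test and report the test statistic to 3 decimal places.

Expected counts E_i = n·p_i: 179×0.301 = 53.879, 179×0.176 = 31.504, 179×0.125 = 22.375, 179×0.097 = 17.363, 179×0.079 = 14.141, 179×0.067 = 11.993, 179×0.058 = 10.382, 179×0.051 = 9.129, 179×0.046 = 8.234.
χ² = (39−53.879)²/53.879 + (38−31.504)²/31.504 + (27−22.375)²/22.375 + (16−17.363)²/17.363 + (14−14.141)²/14.141 + (18−11.993)²/11.993 + (10−10.382)²/10.382 + (9−9.129)²/9.129 + (8−8.234)²/8.234
   = 4.1089 + 1.3394 + 0.9560 + 0.1070 + 0.0014 + 3.0088 + 0.0141 + 0.0018 + 0.0066
Sum = 9.544

9.544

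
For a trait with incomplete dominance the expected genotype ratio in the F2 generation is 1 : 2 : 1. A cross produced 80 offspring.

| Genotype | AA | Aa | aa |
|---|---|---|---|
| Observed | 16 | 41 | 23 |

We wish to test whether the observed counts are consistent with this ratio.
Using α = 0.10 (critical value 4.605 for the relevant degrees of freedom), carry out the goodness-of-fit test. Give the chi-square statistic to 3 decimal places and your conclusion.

1.275; do not reject

Ratio total = 4. Expected counts: 80×1/4 = 20, 80×2/4 = 40, 80×1/4 = 20.
AA: (16 − 20)²/20 = 16/20 = 0.8000
Aa: (41 − 40)²/40 = 1/40 = 0.0250
aa: (23 − 20)²/20 = 9/20 = 0.4500
Sum = 1.275
df = 2. Since 1.275 < 4.605, we do not reject H₀.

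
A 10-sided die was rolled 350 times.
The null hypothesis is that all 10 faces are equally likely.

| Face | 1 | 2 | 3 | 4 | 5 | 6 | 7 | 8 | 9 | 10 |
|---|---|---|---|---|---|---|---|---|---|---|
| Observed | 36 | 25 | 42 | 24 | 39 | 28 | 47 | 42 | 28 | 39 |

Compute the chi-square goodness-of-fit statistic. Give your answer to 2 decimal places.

Expected count for each of the 10 categories: 350/10 = 35.
1: (36 − 35)²/35 = 1/35 = 0.029
2: (25 − 35)²/35 = 100/35 = 2.857
3: (42 − 35)²/35 = 49/35 = 1.400
4: (24 − 35)²/35 = 121/35 = 3.457
5: (39 − 35)²/35 = 16/35 = 0.457
6: (28 − 35)²/35 = 49/35 = 1.400
7: (47 − 35)²/35 = 144/35 = 4.114
8: (42 − 35)²/35 = 49/35 = 1.400
9: (28 − 35)²/35 = 49/35 = 1.400
10: (39 − 35)²/35 = 16/35 = 0.457
Sum = 16.97

16.97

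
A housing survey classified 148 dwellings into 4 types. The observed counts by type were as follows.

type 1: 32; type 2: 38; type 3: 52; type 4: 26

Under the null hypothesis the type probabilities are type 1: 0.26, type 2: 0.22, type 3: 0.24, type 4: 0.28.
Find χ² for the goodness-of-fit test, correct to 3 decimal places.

Expected counts E_i = n·p_i: 148×0.26 = 38.48, 148×0.22 = 32.56, 148×0.24 = 35.52, 148×0.28 = 41.44.
type 1: (32 − 38.48)²/38.48 = 41.9904/38.48 = 1.0912
type 2: (38 − 32.56)²/32.56 = 29.5936/32.56 = 0.9089
type 3: (52 − 35.52)²/35.52 = 271.5904/35.52 = 7.6461
type 4: (26 − 41.44)²/41.44 = 238.3936/41.44 = 5.7527
Sum = 15.399

15.399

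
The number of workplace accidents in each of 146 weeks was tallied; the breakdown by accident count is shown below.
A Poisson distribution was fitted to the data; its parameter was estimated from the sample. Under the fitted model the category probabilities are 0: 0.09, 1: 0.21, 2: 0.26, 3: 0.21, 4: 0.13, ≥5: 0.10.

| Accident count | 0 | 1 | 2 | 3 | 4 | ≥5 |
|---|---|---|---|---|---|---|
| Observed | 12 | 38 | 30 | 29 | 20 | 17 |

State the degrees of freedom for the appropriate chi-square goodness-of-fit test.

There are k = 6 categories and 1 parameter estimated from the data, so df = 6 − 1 − 1 = 4.

4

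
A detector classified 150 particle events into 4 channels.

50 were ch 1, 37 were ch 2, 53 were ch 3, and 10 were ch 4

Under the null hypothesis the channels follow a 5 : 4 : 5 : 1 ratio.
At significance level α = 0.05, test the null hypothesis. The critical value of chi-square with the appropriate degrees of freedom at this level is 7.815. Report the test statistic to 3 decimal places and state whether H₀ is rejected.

Ratio total = 15. Expected counts: 150×5/15 = 50, 150×4/15 = 40, 150×5/15 = 50, 150×1/15 = 10.
cat         O        E   (O−E)²/E
ch 1       50       50     0.0000
ch 2       37       40     0.2250
ch 3       53       50     0.1800
ch 4       10       10     0.0000
Sum = 0.405
df = 3. Since 0.405 < 7.815, we do not reject H₀.

0.405; do not reject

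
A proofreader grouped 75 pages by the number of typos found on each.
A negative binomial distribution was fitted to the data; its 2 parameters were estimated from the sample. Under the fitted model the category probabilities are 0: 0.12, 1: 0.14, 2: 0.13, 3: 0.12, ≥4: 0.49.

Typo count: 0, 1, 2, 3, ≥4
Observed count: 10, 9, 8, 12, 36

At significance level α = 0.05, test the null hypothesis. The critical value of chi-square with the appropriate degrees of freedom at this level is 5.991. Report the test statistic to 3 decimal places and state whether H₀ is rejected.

1.655; do not reject

Expected counts E_i = n·p_i: 75×0.12 = 9, 75×0.14 = 10.5, 75×0.13 = 9.75, 75×0.12 = 9, 75×0.49 = 36.75.
χ² = (10−9)²/9 + (9−10.5)²/10.5 + (8−9.75)²/9.75 + (12−9)²/9 + (36−36.75)²/36.75
   = 0.1111 + 0.2143 + 0.3141 + 1.0000 + 0.0153
Sum = 1.655
df = 2. Since 1.655 < 5.991, we do not reject H₀.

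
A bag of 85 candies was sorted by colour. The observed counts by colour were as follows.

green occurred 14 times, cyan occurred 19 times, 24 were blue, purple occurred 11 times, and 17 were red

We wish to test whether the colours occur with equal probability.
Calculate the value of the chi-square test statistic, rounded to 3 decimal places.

5.765

Under H₀ each category has probability 1/5, so each expected count is 85/5 = 17.
green: (14 − 17)²/17 = 9/17 = 0.5294
cyan: (19 − 17)²/17 = 4/17 = 0.2353
blue: (24 − 17)²/17 = 49/17 = 2.8824
purple: (11 − 17)²/17 = 36/17 = 2.1176
red: (17 − 17)²/17 = 0/17 = 0.0000
Sum = 5.765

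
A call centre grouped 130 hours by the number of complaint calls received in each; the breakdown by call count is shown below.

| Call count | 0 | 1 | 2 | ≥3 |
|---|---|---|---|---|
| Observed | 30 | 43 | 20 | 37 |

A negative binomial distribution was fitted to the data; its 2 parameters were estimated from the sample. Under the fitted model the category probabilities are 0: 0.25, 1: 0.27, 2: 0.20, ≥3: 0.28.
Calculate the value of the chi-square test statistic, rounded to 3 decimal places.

Expected counts E_i = n·p_i: 130×0.25 = 32.5, 130×0.27 = 35.1, 130×0.20 = 26, 130×0.28 = 36.4.
χ² = (30−32.5)²/32.5 + (43−35.1)²/35.1 + (20−26)²/26 + (37−36.4)²/36.4
   = 0.1923 + 1.7781 + 1.3846 + 0.0099
Sum = 3.365

3.365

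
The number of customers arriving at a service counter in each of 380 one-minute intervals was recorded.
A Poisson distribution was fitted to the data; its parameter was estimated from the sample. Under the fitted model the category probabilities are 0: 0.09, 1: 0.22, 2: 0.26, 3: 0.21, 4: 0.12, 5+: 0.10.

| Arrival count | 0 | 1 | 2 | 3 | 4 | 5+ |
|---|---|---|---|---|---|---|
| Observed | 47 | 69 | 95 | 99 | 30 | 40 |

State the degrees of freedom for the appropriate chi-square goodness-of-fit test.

There are k = 6 categories and 1 parameter estimated from the data, so df = 6 − 1 − 1 = 4.

4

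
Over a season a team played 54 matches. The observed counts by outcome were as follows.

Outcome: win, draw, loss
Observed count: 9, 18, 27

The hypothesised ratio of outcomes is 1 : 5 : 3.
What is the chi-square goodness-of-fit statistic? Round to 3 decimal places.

10.800

Ratio total = 9. Expected counts: 54×1/9 = 6, 54×5/9 = 30, 54×3/9 = 18.
χ² = (9−6)²/6 + (18−30)²/30 + (27−18)²/18
   = 1.5000 + 4.8000 + 4.5000
Sum = 10.800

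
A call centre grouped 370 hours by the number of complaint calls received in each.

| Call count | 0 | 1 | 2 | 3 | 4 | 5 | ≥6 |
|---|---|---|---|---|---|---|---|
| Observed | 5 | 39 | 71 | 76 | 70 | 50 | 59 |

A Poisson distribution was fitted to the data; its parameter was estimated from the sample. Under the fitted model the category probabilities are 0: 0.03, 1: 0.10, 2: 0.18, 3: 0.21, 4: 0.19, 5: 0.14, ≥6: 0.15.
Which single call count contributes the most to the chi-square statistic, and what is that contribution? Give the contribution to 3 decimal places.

Expected counts E_i = n·p_i: 370×0.03 = 11.1, 370×0.10 = 37, 370×0.18 = 66.6, 370×0.21 = 77.7, 370×0.19 = 70.3, 370×0.14 = 51.8, 370×0.15 = 55.5.
χ² = (5−11.1)²/11.1 + (39−37)²/37 + (71−66.6)²/66.6 + (76−77.7)²/77.7 + (70−70.3)²/70.3 + (50−51.8)²/51.8 + (59−55.5)²/55.5
   = 3.3523 + 0.1081 + 0.2907 + 0.0372 + 0.0013 + 0.0625 + 0.2207
The largest term is for 0: 3.352.

0, 3.352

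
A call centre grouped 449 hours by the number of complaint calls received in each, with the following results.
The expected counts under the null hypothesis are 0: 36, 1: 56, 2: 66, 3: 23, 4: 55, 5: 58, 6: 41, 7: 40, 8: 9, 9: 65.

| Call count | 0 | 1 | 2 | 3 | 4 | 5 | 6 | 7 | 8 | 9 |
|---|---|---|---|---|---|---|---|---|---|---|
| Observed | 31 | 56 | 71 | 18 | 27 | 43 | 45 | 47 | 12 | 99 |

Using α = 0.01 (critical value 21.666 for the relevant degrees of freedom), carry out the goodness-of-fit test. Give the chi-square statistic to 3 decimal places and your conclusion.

40.694; reject

χ² = (31−36)²/36 + (56−56)²/56 + (71−66)²/66 + (18−23)²/23 + (27−55)²/55 + (43−58)²/58 + (45−41)²/41 + (47−40)²/40 + (12−9)²/9 + (99−65)²/65
   = 0.6944 + 0.0000 + 0.3788 + 1.0870 + 14.2545 + 3.8793 + 0.3902 + 1.2250 + 1.0000 + 17.7846
Sum = 40.694
df = 9. Since 40.694 > 21.666, we reject H₀.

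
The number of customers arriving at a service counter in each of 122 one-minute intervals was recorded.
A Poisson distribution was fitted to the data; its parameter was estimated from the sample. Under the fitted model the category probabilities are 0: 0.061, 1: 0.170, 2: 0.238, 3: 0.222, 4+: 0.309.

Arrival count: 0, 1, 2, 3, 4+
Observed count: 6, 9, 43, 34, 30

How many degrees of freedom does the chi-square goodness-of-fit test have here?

There are k = 5 categories and 1 parameter estimated from the data, so df = 5 − 1 − 1 = 3.

3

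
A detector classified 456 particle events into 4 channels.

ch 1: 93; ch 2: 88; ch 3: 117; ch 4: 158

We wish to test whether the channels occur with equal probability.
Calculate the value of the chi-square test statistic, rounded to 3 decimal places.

26.860

Under H₀ each category has probability 1/4, so each expected count is 456/4 = 114.
cat         O        E   (O−E)²/E
ch 1       93      114     3.8684
ch 2       88      114     5.9298
ch 3      117      114     0.0789
ch 4      158      114    16.9825
Sum = 26.860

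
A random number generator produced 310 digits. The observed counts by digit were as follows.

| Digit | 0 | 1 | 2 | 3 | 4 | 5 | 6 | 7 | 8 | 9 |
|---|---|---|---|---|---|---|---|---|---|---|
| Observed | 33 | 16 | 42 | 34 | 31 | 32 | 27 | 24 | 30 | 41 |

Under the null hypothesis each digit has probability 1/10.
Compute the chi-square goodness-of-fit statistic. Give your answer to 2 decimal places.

Under H₀ each category has probability 1/10, so each expected count is 310/10 = 31.
0: (33 − 31)²/31 = 4/31 = 0.129
1: (16 − 31)²/31 = 225/31 = 7.258
2: (42 − 31)²/31 = 121/31 = 3.903
3: (34 − 31)²/31 = 9/31 = 0.290
4: (31 − 31)²/31 = 0/31 = 0.000
5: (32 − 31)²/31 = 1/31 = 0.032
6: (27 − 31)²/31 = 16/31 = 0.516
7: (24 − 31)²/31 = 49/31 = 1.581
8: (30 − 31)²/31 = 1/31 = 0.032
9: (41 − 31)²/31 = 100/31 = 3.226
Sum = 16.97

16.97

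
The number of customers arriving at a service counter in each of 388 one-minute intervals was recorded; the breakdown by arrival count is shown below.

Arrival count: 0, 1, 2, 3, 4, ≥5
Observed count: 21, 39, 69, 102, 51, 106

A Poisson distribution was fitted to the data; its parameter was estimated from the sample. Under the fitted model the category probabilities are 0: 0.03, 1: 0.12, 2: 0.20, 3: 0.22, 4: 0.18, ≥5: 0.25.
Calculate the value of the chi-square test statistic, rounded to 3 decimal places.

18.868

Expected counts E_i = n·p_i: 388×0.03 = 11.64, 388×0.12 = 46.56, 388×0.20 = 77.6, 388×0.22 = 85.36, 388×0.18 = 69.84, 388×0.25 = 97.
0: (21 − 11.64)²/11.64 = 87.6096/11.64 = 7.5266
1: (39 − 46.56)²/46.56 = 57.1536/46.56 = 1.2275
2: (69 − 77.6)²/77.6 = 73.96/77.6 = 0.9531
3: (102 − 85.36)²/85.36 = 276.8896/85.36 = 3.2438
4: (51 − 69.84)²/69.84 = 354.9456/69.84 = 5.0823
≥5: (106 − 97)²/97 = 81/97 = 0.8351
Sum = 18.868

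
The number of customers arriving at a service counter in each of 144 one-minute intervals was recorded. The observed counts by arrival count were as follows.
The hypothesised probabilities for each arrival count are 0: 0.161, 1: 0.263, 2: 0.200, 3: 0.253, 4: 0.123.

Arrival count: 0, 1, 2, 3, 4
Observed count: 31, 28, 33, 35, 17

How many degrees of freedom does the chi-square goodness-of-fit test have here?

There are k = 5 categories and no parameters were estimated from the data, so df = 5 − 1 = 4.

4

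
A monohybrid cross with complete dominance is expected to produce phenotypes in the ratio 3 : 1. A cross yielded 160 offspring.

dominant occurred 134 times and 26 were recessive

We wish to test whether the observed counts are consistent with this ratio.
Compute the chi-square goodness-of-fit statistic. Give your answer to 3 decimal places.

6.533

Ratio total = 4. Expected counts: 160×3/4 = 120, 160×1/4 = 40.
cat            O        E   (O−E)²/E
dominant     134      120     1.6333
recessive     26       40     4.9000
Sum = 6.533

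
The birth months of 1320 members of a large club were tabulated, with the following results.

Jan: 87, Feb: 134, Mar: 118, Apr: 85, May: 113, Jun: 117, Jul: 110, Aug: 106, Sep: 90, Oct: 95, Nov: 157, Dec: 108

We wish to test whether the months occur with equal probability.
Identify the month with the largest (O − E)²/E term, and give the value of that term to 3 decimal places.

Nov, 20.082

Expected count for each of the 12 categories: 1320/12 = 110.
cat         O        E   (O−E)²/E
Jan        87      110     4.8091
Feb       134      110     5.2364
Mar       118      110     0.5818
Apr        85      110     5.6818
May       113      110     0.0818
Jun       117      110     0.4455
Jul       110      110     0.0000
Aug       106      110     0.1455
Sep        90      110     3.6364
Oct        95      110     2.0455
Nov       157      110    20.0818
Dec       108      110     0.0364
The largest term is for Nov: 20.082.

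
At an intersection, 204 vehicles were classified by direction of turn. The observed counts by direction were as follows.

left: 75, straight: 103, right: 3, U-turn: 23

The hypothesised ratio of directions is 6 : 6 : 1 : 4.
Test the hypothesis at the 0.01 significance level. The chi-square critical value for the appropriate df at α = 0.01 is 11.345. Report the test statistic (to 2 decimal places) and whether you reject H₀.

Ratio total = 17. Expected counts: 204×6/17 = 72, 204×6/17 = 72, 204×1/17 = 12, 204×4/17 = 48.
left: (75 − 72)²/72 = 9/72 = 0.125
straight: (103 − 72)²/72 = 961/72 = 13.347
right: (3 − 12)²/12 = 81/12 = 6.750
U-turn: (23 − 48)²/48 = 625/48 = 13.021
Sum = 33.24
df = 3. Since 33.24 > 11.345, we reject H₀.

33.24; reject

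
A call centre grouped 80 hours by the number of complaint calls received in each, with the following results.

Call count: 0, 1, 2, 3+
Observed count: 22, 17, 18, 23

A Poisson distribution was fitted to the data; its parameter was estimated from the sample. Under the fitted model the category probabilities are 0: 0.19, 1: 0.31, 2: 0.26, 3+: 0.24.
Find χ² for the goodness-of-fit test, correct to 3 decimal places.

Expected counts E_i = n·p_i: 80×0.19 = 15.2, 80×0.31 = 24.8, 80×0.26 = 20.8, 80×0.24 = 19.2.
cat         O        E   (O−E)²/E
0          22     15.2     3.0421
1          17     24.8     2.4532
2          18     20.8     0.3769
3+         23     19.2     0.7521
Sum = 6.624

6.624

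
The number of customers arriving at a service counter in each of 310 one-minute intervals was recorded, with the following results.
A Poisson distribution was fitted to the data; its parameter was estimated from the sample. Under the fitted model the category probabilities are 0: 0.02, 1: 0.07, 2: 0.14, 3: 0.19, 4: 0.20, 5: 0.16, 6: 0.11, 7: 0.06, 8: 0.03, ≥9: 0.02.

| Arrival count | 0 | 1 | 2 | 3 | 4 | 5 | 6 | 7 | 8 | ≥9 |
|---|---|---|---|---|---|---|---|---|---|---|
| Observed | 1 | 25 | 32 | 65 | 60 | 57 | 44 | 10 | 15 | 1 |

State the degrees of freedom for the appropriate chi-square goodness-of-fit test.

8

There are k = 10 categories and 1 parameter estimated from the data, so df = 10 − 1 − 1 = 8.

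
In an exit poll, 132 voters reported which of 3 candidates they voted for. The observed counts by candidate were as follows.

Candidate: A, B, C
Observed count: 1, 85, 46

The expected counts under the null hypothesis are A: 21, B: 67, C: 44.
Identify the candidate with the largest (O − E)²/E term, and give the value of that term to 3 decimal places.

A: (1 − 21)²/21 = 400/21 = 19.0476
B: (85 − 67)²/67 = 324/67 = 4.8358
C: (46 − 44)²/44 = 4/44 = 0.0909
The largest term is for A: 19.048.

A, 19.048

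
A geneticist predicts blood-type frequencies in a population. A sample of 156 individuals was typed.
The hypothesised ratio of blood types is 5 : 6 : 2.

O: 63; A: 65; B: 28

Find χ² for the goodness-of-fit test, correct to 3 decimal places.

Ratio total = 13. Expected counts: 156×5/13 = 60, 156×6/13 = 72, 156×2/13 = 24.
χ² = (63−60)²/60 + (65−72)²/72 + (28−24)²/24
   = 0.1500 + 0.6806 + 0.6667
Sum = 1.497

1.497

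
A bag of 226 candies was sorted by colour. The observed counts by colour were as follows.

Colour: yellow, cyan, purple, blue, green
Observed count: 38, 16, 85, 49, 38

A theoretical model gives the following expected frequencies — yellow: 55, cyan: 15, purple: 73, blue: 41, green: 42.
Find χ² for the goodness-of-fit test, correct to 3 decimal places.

9.236

yellow: (38 − 55)²/55 = 289/55 = 5.2545
cyan: (16 − 15)²/15 = 1/15 = 0.0667
purple: (85 − 73)²/73 = 144/73 = 1.9726
blue: (49 − 41)²/41 = 64/41 = 1.5610
green: (38 − 42)²/42 = 16/42 = 0.3810
Sum = 9.236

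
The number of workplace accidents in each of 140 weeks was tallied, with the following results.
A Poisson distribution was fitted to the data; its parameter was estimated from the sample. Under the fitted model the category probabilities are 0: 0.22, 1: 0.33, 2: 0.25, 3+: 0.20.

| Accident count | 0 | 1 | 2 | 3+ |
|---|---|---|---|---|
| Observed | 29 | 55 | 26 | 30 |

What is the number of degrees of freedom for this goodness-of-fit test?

There are k = 4 categories and 1 parameter estimated from the data, so df = 4 − 1 − 1 = 2.

2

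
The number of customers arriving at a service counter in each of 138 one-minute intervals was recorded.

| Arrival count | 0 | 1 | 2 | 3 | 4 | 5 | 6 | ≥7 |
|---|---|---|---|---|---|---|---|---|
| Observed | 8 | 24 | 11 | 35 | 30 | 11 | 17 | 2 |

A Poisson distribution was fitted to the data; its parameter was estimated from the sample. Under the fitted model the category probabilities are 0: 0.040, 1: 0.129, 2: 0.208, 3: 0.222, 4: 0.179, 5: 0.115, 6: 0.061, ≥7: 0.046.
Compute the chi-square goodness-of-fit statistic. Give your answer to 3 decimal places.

29.171

Expected counts E_i = n·p_i: 138×0.040 = 5.52, 138×0.129 = 17.802, 138×0.208 = 28.704, 138×0.222 = 30.636, 138×0.179 = 24.702, 138×0.115 = 15.87, 138×0.061 = 8.418, 138×0.046 = 6.348.
cat         O        E   (O−E)²/E
0           8     5.52     1.1142
1          24   17.802     2.1579
2          11   28.704    10.9194
3          35   30.636     0.6216
4          30   24.702     1.1363
5          11    15.87     1.4944
6          17    8.418     8.7492
≥7          2    6.348     2.9781
Sum = 29.171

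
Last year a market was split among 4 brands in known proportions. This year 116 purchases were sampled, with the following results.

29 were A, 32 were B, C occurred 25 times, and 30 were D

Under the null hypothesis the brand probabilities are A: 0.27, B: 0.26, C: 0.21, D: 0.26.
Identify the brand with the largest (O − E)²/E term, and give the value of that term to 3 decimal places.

Expected counts E_i = n·p_i: 116×0.27 = 31.32, 116×0.26 = 30.16, 116×0.21 = 24.36, 116×0.26 = 30.16.
A: (29 − 31.32)²/31.32 = 5.3824/31.32 = 0.1719
B: (32 − 30.16)²/30.16 = 3.3856/30.16 = 0.1123
C: (25 − 24.36)²/24.36 = 0.4096/24.36 = 0.0168
D: (30 − 30.16)²/30.16 = 0.0256/30.16 = 0.0008
The largest term is for A: 0.172.

A, 0.172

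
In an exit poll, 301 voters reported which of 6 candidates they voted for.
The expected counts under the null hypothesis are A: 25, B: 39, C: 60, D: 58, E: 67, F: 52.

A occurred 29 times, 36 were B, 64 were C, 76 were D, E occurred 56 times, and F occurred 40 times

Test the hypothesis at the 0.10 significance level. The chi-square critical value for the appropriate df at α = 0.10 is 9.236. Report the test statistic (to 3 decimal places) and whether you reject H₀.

cat         O        E   (O−E)²/E
A          29       25     0.6400
B          36       39     0.2308
C          64       60     0.2667
D          76       58     5.5862
E          56       67     1.8060
F          40       52     2.7692
Sum = 11.299
df = 5. Since 11.299 > 9.236, we reject H₀.

11.299; reject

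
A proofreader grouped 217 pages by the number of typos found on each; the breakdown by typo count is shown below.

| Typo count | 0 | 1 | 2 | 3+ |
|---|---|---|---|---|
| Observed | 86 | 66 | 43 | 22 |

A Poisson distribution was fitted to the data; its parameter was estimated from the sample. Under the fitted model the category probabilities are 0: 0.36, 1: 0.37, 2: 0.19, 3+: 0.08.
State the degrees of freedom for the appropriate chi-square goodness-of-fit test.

There are k = 4 categories and 1 parameter estimated from the data, so df = 4 − 1 − 1 = 2.

2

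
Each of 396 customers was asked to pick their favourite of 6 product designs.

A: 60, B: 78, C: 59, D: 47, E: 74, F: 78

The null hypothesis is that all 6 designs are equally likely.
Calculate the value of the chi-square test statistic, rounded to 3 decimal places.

Under H₀ each category has probability 1/6, so each expected count is 396/6 = 66.
cat         O        E   (O−E)²/E
A          60       66     0.5455
B          78       66     2.1818
C          59       66     0.7424
D          47       66     5.4697
E          74       66     0.9697
F          78       66     2.1818
Sum = 12.091

12.091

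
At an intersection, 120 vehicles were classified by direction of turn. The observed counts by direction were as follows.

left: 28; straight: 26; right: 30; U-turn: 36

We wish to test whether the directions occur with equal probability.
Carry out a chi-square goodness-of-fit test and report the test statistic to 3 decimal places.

1.867

Expected count for each of the 4 categories: 120/4 = 30.
cat           O        E   (O−E)²/E
left         28       30     0.1333
straight     26       30     0.5333
right        30       30     0.0000
U-turn       36       30     1.2000
Sum = 1.867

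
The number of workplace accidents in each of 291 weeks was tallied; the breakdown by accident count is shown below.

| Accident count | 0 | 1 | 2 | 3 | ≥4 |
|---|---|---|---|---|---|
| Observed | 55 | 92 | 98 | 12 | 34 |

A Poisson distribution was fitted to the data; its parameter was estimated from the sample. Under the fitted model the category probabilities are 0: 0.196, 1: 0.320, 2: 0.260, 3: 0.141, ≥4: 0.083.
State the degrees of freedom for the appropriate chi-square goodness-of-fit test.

There are k = 5 categories and 1 parameter estimated from the data, so df = 5 − 1 − 1 = 3.

3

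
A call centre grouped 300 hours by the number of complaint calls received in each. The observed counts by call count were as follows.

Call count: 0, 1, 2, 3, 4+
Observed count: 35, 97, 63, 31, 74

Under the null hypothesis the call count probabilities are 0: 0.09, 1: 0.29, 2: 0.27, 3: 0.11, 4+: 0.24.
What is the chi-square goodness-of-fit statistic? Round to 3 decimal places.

Expected counts E_i = n·p_i: 300×0.09 = 27, 300×0.29 = 87, 300×0.27 = 81, 300×0.11 = 33, 300×0.24 = 72.
χ² = (35−27)²/27 + (97−87)²/87 + (63−81)²/81 + (31−33)²/33 + (74−72)²/72
   = 2.3704 + 1.1494 + 4.0000 + 0.1212 + 0.0556
Sum = 7.697

7.697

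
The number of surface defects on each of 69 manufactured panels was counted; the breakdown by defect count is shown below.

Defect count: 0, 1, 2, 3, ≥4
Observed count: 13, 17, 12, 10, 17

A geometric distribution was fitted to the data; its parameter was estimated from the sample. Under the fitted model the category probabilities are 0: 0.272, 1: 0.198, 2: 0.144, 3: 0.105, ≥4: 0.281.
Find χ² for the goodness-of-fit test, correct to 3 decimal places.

4.359

Expected counts E_i = n·p_i: 69×0.272 = 18.768, 69×0.198 = 13.662, 69×0.144 = 9.936, 69×0.105 = 7.245, 69×0.281 = 19.389.
0: (13 − 18.768)²/18.768 = 33.269824/18.768 = 1.7727
1: (17 − 13.662)²/13.662 = 11.142244/13.662 = 0.8156
2: (12 − 9.936)²/9.936 = 4.260096/9.936 = 0.4288
3: (10 − 7.245)²/7.245 = 7.590025/7.245 = 1.0476
≥4: (17 − 19.389)²/19.389 = 5.707321/19.389 = 0.2944
Sum = 4.359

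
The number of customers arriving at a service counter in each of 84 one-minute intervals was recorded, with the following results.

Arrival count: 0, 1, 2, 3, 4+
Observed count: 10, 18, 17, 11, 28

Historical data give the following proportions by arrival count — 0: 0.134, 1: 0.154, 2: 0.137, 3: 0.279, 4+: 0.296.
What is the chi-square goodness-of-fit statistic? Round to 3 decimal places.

11.738

Expected counts E_i = n·p_i: 84×0.134 = 11.256, 84×0.154 = 12.936, 84×0.137 = 11.508, 84×0.279 = 23.436, 84×0.296 = 24.864.
χ² = (10−11.256)²/11.256 + (18−12.936)²/12.936 + (17−11.508)²/11.508 + (11−23.436)²/23.436 + (28−24.864)²/24.864
   = 0.1402 + 1.9824 + 2.6210 + 6.5990 + 0.3955
Sum = 11.738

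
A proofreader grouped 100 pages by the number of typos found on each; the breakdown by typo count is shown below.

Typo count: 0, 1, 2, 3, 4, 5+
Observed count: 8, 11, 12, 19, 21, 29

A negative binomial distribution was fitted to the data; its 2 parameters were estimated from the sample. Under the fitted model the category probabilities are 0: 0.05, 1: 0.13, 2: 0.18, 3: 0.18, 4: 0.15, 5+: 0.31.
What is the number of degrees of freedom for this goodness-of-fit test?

There are k = 6 categories and 2 parameters estimated from the data, so df = 6 − 1 − 2 = 3.

3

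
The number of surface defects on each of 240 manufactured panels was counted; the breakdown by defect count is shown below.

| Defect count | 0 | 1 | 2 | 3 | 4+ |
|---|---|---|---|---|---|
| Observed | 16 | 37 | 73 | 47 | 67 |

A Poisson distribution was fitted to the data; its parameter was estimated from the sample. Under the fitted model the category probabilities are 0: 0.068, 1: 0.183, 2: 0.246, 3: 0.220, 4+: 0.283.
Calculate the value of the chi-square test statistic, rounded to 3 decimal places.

Expected counts E_i = n·p_i: 240×0.068 = 16.32, 240×0.183 = 43.92, 240×0.246 = 59.04, 240×0.220 = 52.8, 240×0.283 = 67.92.
χ² = (16−16.32)²/16.32 + (37−43.92)²/43.92 + (73−59.04)²/59.04 + (47−52.8)²/52.8 + (67−67.92)²/67.92
   = 0.0063 + 1.0903 + 3.3008 + 0.6371 + 0.0125
Sum = 5.047

5.047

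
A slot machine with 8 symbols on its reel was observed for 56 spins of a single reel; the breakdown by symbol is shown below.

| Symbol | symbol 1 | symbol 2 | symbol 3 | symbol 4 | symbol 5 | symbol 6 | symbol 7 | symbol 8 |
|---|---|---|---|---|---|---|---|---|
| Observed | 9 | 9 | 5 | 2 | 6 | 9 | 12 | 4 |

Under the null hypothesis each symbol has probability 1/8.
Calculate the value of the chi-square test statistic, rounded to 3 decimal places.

10.857

Under H₀ each category has probability 1/8, so each expected count is 56/8 = 7.
χ² = (9−7)²/7 + (9−7)²/7 + (5−7)²/7 + (2−7)²/7 + (6−7)²/7 + (9−7)²/7 + (12−7)²/7 + (4−7)²/7
   = 0.5714 + 0.5714 + 0.5714 + 3.5714 + 0.1429 + 0.5714 + 3.5714 + 1.2857
Sum = 10.857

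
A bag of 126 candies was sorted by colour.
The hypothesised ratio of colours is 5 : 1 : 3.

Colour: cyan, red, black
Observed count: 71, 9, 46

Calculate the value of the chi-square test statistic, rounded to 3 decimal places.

2.181

Ratio total = 9. Expected counts: 126×5/9 = 70, 126×1/9 = 14, 126×3/9 = 42.
cyan: (71 − 70)²/70 = 1/70 = 0.0143
red: (9 − 14)²/14 = 25/14 = 1.7857
black: (46 − 42)²/42 = 16/42 = 0.3810
Sum = 2.181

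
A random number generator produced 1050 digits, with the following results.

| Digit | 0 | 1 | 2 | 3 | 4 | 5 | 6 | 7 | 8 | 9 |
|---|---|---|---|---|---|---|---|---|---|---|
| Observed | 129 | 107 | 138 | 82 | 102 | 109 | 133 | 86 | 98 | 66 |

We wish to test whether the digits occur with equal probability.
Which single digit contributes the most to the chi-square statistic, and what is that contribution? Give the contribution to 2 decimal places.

9, 14.49

Expected count for each of the 10 categories: 1050/10 = 105.
0: (129 − 105)²/105 = 576/105 = 5.486
1: (107 − 105)²/105 = 4/105 = 0.038
2: (138 − 105)²/105 = 1089/105 = 10.371
3: (82 − 105)²/105 = 529/105 = 5.038
4: (102 − 105)²/105 = 9/105 = 0.086
5: (109 − 105)²/105 = 16/105 = 0.152
6: (133 − 105)²/105 = 784/105 = 7.467
7: (86 − 105)²/105 = 361/105 = 3.438
8: (98 − 105)²/105 = 49/105 = 0.467
9: (66 − 105)²/105 = 1521/105 = 14.486
The largest term is for 9: 14.49.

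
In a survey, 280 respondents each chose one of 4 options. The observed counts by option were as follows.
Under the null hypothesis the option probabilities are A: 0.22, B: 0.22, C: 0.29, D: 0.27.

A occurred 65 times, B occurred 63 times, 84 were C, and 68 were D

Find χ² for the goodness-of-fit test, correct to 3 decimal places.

1.080

Expected counts E_i = n·p_i: 280×0.22 = 61.6, 280×0.22 = 61.6, 280×0.29 = 81.2, 280×0.27 = 75.6.
χ² = (65−61.6)²/61.6 + (63−61.6)²/61.6 + (84−81.2)²/81.2 + (68−75.6)²/75.6
   = 0.1877 + 0.0318 + 0.0966 + 0.7640
Sum = 1.080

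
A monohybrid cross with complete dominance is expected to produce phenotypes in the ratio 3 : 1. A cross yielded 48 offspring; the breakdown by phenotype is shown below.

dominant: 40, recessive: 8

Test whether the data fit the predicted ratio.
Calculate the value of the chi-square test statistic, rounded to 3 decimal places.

Ratio total = 4. Expected counts: 48×3/4 = 36, 48×1/4 = 12.
cat            O        E   (O−E)²/E
dominant      40       36     0.4444
recessive      8       12     1.3333
Sum = 1.778

1.778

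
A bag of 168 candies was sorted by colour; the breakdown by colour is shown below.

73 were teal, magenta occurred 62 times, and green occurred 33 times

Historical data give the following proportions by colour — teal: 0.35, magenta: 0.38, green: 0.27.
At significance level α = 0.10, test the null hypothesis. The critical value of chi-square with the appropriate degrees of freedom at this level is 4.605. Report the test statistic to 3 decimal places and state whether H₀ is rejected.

6.850; reject

Expected counts E_i = n·p_i: 168×0.35 = 58.8, 168×0.38 = 63.84, 168×0.27 = 45.36.
χ² = (73−58.8)²/58.8 + (62−63.84)²/63.84 + (33−45.36)²/45.36
   = 3.4293 + 0.0530 + 3.3679
Sum = 6.850
df = 2. Since 6.850 > 4.605, we reject H₀.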